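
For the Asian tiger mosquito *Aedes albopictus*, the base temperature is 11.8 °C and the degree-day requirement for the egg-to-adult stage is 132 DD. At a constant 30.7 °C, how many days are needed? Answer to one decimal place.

7.0 days

Daily accumulation = 30.7 − 11.8 = 18.9 DD/day.
Duration = 132 / 18.9 = 6.984 ≈ 7.0 days.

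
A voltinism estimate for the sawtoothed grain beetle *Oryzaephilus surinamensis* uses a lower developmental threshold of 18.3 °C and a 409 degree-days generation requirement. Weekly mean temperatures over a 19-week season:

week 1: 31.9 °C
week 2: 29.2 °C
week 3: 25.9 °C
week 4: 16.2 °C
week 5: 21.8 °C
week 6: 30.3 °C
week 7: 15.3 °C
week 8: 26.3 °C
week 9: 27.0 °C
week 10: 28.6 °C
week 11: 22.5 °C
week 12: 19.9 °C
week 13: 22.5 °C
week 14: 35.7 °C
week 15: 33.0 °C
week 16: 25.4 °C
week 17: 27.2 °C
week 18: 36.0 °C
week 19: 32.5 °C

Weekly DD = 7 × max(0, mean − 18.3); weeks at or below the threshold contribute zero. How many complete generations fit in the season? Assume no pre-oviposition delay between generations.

2 generations

Weekly DD (7 × max(0, T̄ − 18.3)): 95.2, 76.3, 53.2, 0.0, 24.5, 84.0, 0.0, 56.0, 60.9, 72.1, 29.4, 11.2, 29.4, 121.8, 102.9, 49.7, 62.3, 123.9, 99.4.
Season total = 1152.2 DD.
Complete generations = ⌊1152.2 / 409⌋ = 2.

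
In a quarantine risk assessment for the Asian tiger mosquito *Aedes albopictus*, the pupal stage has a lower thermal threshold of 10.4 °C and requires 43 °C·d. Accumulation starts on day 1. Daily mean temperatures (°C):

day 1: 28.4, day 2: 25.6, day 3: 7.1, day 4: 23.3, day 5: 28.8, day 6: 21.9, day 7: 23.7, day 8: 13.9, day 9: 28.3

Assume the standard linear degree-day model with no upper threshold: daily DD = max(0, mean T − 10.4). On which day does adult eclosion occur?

Daily DD above 10.4 °C: 18.0, 15.2, 0.0, 12.9, 18.4, 11.5, 13.3, 3.5, 17.9.
Cumulative: 18.0, 33.2, 33.2, 46.1, 64.5, 76.0, 89.3, 92.8, 110.7.
The total first reaches 43 DD on day 4.

day 4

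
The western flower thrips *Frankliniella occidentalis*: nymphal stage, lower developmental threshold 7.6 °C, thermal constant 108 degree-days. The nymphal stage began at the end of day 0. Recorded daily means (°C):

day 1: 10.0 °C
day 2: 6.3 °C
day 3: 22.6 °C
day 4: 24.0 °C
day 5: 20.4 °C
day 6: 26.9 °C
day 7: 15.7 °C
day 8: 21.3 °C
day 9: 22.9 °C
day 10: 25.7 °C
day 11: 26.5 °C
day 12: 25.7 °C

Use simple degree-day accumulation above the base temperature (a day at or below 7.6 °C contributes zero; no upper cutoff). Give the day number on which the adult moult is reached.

Daily DD above 7.6 °C: 2.4, 0.0, 15.0, 16.4, 12.8, 19.3, 8.1, 13.7, 15.3, 18.1, 18.9, 18.1.
Cumulative: 2.4, 2.4, 17.4, 33.8, 46.6, 65.9, 74.0, 87.7, 103.0, 121.1, 140.0, 158.1.
The total first reaches 108 DD on day 10.

day 10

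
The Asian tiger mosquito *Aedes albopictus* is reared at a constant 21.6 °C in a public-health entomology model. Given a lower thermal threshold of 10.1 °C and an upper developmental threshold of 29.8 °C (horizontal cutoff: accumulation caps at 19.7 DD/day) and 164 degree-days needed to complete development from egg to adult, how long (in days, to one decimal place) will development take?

Daily accumulation = 21.6 − 10.1 = 11.5 DD/day.
Duration = 164 / 11.5 = 14.261 ≈ 14.3 days.

14.3 days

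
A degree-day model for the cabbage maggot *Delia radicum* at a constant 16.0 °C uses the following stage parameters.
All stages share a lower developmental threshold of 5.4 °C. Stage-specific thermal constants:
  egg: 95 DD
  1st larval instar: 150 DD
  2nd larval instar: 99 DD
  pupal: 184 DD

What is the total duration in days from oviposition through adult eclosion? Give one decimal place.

Daily accumulation at 16.0 °C = 16.0 − 5.4 = 10.6 DD/day.
Total K = 95 + 150 + 99 + 184 = 528 DD.
Total duration = 528 / 10.6 = 49.811 ≈ 49.8 days.

49.8 days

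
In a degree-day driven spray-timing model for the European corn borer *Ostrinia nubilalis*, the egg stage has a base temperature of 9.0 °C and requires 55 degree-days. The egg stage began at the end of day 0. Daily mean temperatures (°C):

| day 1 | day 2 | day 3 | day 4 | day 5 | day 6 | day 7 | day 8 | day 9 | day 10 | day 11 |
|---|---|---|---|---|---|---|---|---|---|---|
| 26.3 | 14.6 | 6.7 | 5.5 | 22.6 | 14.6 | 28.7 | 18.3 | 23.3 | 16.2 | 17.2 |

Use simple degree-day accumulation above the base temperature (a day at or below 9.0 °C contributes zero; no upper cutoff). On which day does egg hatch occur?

day 7

Daily DD above 9.0 °C: 17.3, 5.6, 0.0, 0.0, 13.6, 5.6, 19.7, 9.3, 14.3, 7.2, 8.2.
Cumulative: 17.3, 22.9, 22.9, 22.9, 36.5, 42.1, 61.8, 71.1, 85.4, 92.6, 100.8.
The total first reaches 55 DD on day 7.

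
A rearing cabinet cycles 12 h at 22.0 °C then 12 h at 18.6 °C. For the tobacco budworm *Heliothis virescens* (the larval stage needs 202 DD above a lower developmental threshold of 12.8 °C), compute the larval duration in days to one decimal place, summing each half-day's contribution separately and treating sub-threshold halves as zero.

Day half: max(0, 22.0 − 12.8) × 0.5 = 9.2 × 0.5 = 4.60 DD.
Night half: max(0, 18.6 − 12.8) × 0.5 = 5.8 × 0.5 = 2.90 DD.
Per 24 h: 7.50 DD/day.
Duration = 202 / 7.50 = 26.933 ≈ 26.9 days.

26.9 days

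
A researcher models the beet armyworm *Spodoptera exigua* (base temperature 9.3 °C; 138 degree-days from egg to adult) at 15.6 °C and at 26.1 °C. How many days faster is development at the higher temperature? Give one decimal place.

13.7 days

At 15.6 °C: 138 / (15.6 − 9.3) = 138 / 6.3 = 21.905 d.
At 26.1 °C: 138 / (26.1 − 9.3) = 138 / 16.8 = 8.214 d.
Difference = |21.905 − 8.214| = 13.690 ≈ 13.7 days.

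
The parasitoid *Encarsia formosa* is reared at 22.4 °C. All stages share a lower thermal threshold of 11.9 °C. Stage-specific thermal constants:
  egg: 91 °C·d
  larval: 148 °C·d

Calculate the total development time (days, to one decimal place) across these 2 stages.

22.8 days

Daily accumulation at 22.4 °C = 22.4 − 11.9 = 10.5 DD/day.
Total K = 91 + 148 = 239 DD.
Total duration = 239 / 10.5 = 22.762 ≈ 22.8 days.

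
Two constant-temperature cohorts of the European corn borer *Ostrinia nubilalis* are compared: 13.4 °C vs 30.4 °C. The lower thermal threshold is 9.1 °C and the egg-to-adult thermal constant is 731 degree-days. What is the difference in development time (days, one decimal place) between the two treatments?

135.7 days

At 13.4 °C: 731 / (13.4 − 9.1) = 731 / 4.3 = 170.000 d.
At 30.4 °C: 731 / (30.4 − 9.1) = 731 / 21.3 = 34.319 d.
Difference = |170.000 − 34.319| = 135.681 ≈ 135.7 days.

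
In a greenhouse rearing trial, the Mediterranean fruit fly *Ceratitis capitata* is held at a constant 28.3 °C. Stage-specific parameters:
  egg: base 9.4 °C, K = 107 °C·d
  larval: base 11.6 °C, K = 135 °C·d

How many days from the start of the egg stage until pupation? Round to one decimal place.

egg: 107 / (28.3 − 9.4) = 107 / 18.9 = 5.661 d.
larval: 135 / (28.3 − 11.6) = 135 / 16.7 = 8.084 d.
Sum = 13.745 ≈ 13.7 days.

13.7 days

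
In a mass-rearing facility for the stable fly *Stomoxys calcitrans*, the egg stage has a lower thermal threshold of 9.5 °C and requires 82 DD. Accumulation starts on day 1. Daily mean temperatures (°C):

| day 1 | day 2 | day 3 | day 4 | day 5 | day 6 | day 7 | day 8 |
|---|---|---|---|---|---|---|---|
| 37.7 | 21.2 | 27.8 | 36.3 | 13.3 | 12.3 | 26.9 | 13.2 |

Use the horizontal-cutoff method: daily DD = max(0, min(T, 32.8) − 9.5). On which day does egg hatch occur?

day 6

Daily DD above 9.5 °C (capped at 23.3): 23.3, 11.7, 18.3, 23.3, 3.8, 2.8, 17.4, 3.7.
Cumulative: 23.3, 35.0, 53.3, 76.6, 80.4, 83.2, 100.6, 104.3.
The total first reaches 82 DD on day 6.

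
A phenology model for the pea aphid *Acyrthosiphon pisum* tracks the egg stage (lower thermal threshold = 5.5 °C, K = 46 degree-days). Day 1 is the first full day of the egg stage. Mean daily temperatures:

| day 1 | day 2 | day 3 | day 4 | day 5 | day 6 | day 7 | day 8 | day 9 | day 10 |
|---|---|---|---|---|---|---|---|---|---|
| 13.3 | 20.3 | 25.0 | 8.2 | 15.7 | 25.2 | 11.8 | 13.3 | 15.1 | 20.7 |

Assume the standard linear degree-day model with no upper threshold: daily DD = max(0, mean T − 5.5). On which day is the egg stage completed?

Daily DD above 5.5 °C: 7.8, 14.8, 19.5, 2.7, 10.2, 19.7, 6.3, 7.8, 9.6, 15.2.
Cumulative: 7.8, 22.6, 42.1, 44.8, 55.0, 74.7, 81.0, 88.8, 98.4, 113.6.
The total first reaches 46 DD on day 5.

day 5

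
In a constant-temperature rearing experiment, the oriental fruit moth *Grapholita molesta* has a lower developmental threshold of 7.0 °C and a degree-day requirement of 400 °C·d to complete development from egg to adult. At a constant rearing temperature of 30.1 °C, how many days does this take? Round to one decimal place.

Daily accumulation = 30.1 − 7.0 = 23.1 DD/day.
Duration = 400 / 23.1 = 17.316 ≈ 17.3 days.

17.3 days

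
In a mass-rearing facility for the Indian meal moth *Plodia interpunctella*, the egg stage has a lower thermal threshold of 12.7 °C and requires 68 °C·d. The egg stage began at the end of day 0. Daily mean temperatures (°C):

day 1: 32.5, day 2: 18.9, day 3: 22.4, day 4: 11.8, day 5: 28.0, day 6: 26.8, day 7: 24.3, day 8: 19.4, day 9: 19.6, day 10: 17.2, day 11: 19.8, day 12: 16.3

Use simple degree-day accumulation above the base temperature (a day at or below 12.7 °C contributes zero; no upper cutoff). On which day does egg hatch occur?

day 7

Daily DD above 12.7 °C: 19.8, 6.2, 9.7, 0.0, 15.3, 14.1, 11.6, 6.7, 6.9, 4.5, 7.1, 3.6.
Cumulative: 19.8, 26.0, 35.7, 35.7, 51.0, 65.1, 76.7, 83.4, 90.3, 94.8, 101.9, 105.5.
The total first reaches 68 DD on day 7.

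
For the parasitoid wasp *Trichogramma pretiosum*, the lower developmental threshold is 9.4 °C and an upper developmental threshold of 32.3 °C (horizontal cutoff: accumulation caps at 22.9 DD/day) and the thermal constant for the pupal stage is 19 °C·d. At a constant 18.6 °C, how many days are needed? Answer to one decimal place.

Daily accumulation = 18.6 − 9.4 = 9.2 DD/day.
Duration = 19 / 9.2 = 2.065 ≈ 2.1 days.

2.1 days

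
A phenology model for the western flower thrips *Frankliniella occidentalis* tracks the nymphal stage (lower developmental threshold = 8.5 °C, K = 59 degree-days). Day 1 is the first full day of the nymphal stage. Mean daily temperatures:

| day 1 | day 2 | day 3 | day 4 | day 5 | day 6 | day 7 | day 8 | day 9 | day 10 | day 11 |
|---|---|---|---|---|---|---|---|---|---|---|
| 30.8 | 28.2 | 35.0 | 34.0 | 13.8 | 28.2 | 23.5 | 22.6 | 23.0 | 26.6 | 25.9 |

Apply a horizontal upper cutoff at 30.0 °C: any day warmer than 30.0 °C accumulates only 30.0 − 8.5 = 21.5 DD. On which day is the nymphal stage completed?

day 3

Daily DD above 8.5 °C (capped at 21.5): 21.5, 19.7, 21.5, 21.5, 5.3, 19.7, 15.0, 14.1, 14.5, 18.1, 17.4.
Cumulative: 21.5, 41.2, 62.7, 84.2, 89.5, 109.2, 124.2, 138.3, 152.8, 170.9, 188.3.
The total first reaches 59 DD on day 3.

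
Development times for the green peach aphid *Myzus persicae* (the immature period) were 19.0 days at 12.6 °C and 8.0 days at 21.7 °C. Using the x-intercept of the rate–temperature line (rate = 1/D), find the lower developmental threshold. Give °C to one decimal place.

Equal thermal constants: D₁(T₁ − T_b) = D₂(T₂ − T_b).
19.0·(12.6 − T_b) = 8.0·(21.7 − T_b)
T_b = (19.0·12.6 − 8.0·21.7) / (19.0 − 8.0) = 65.80 / 11.0 = 5.982 °C ≈ 6.0 °C.

6.0 °C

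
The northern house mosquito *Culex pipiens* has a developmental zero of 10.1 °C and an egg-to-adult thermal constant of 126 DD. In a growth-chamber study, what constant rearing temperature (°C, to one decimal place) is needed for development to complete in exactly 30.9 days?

14.2 °C

Required daily accumulation = 126 / 30.9 = 4.078 DD/day.
T = T_base + 4.078 = 10.1 + 4.078 = 14.178 ≈ 14.2 °C.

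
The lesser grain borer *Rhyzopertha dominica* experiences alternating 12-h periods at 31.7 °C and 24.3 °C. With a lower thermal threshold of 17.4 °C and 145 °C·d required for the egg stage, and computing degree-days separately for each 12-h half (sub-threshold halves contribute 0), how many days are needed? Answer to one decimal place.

13.7 days

Day half: max(0, 31.7 − 17.4) × 0.5 = 14.3 × 0.5 = 7.15 DD.
Night half: max(0, 24.3 − 17.4) × 0.5 = 6.9 × 0.5 = 3.45 DD.
Per 24 h: 10.60 DD/day.
Duration = 145 / 10.60 = 13.679 ≈ 13.7 days.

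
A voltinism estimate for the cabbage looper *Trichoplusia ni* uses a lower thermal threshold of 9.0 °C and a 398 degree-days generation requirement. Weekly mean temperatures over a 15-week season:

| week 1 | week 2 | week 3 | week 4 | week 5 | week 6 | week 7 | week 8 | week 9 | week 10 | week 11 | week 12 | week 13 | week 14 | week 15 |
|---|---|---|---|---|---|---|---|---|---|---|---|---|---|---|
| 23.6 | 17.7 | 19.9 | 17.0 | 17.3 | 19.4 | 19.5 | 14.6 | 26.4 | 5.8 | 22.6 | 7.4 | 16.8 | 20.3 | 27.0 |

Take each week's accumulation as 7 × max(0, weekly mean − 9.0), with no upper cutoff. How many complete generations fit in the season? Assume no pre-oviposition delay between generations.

2 generations

Weekly DD (7 × max(0, T̄ − 9.0)): 102.2, 60.9, 76.3, 56.0, 58.1, 72.8, 73.5, 39.2, 121.8, 0.0, 95.2, 0.0, 54.6, 79.1, 126.0.
Season total = 1015.7 DD.
Complete generations = ⌊1015.7 / 398⌋ = 2.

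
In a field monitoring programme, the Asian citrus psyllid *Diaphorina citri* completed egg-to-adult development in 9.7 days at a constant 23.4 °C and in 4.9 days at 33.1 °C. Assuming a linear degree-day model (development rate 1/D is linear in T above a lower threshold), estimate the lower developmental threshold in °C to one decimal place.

Linear rate model ⇒ the product D·(T − T_b) is constant across temperatures.
9.7·(23.4 − T_b) = 4.9·(33.1 − T_b)
T_b = (9.7·23.4 − 4.9·33.1) / (9.7 − 4.9) = 64.79 / 4.8 = 13.498 °C ≈ 13.5 °C.

13.5 °C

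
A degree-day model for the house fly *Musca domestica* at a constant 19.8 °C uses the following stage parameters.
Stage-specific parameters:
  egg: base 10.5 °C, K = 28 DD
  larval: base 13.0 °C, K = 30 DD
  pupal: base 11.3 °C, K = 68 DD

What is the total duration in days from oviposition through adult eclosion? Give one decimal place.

egg: 28 / (19.8 − 10.5) = 28 / 9.3 = 3.011 d.
larval: 30 / (19.8 − 13.0) = 30 / 6.8 = 4.412 d.
pupal: 68 / (19.8 − 11.3) = 68 / 8.5 = 8.000 d.
Sum = 15.423 ≈ 15.4 days.

15.4 days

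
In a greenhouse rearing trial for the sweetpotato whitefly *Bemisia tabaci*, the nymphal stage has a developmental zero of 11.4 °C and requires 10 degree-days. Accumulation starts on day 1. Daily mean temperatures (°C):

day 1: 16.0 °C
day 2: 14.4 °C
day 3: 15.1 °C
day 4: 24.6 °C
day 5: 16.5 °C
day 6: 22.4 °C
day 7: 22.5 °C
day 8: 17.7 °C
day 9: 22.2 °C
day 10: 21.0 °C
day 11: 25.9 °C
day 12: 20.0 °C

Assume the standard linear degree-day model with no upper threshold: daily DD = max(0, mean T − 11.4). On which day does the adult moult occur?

Daily DD above 11.4 °C: 4.6, 3.0, 3.7, 13.2, 5.1, 11.0, 11.1, 6.3, 10.8, 9.6, 14.5, 8.6.
Cumulative: 4.6, 7.6, 11.3, 24.5, 29.6, 40.6, 51.7, 58.0, 68.8, 78.4, 92.9, 101.5.
The total first reaches 10 DD on day 3.

day 3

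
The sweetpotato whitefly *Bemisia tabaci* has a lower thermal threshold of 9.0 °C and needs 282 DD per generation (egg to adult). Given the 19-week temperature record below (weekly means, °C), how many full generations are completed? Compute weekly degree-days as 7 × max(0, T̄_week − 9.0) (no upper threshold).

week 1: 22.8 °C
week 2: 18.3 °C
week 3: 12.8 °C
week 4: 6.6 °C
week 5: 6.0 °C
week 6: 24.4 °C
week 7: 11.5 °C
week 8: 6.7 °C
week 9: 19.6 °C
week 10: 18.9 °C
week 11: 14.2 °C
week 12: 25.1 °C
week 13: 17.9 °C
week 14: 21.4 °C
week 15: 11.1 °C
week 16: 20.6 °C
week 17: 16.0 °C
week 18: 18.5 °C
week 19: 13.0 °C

Weekly DD (7 × max(0, T̄ − 9.0)): 96.6, 65.1, 26.6, 0.0, 0.0, 107.8, 17.5, 0.0, 74.2, 69.3, 36.4, 112.7, 62.3, 86.8, 14.7, 81.2, 49.0, 66.5, 28.0.
Season total = 994.7 DD.
Complete generations = ⌊994.7 / 282⌋ = 3.

3 generations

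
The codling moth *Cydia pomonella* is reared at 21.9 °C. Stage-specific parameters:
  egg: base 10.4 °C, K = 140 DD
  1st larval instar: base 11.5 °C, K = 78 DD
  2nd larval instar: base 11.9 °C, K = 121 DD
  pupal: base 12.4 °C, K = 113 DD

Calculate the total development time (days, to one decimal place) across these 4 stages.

43.7 days

egg: 140 / (21.9 − 10.4) = 140 / 11.5 = 12.174 d.
1st larval instar: 78 / (21.9 − 11.5) = 78 / 10.4 = 7.500 d.
2nd larval instar: 121 / (21.9 − 11.9) = 121 / 10.0 = 12.100 d.
pupal: 113 / (21.9 − 12.4) = 113 / 9.5 = 11.895 d.
Sum = 43.669 ≈ 43.7 days.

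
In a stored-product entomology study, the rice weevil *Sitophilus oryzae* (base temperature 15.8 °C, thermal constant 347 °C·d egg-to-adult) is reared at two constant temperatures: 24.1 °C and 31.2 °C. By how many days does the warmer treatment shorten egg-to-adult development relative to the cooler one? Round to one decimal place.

19.3 days

At 24.1 °C: 347 / (24.1 − 15.8) = 347 / 8.3 = 41.807 d.
At 31.2 °C: 347 / (31.2 − 15.8) = 347 / 15.4 = 22.532 d.
Difference = |41.807 − 22.532| = 19.275 ≈ 19.3 days.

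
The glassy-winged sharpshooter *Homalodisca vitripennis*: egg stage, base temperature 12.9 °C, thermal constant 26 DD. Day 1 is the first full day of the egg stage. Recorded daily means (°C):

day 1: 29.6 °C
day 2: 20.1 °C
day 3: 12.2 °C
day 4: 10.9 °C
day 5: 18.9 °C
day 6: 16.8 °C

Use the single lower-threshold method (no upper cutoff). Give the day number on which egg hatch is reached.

Daily DD above 12.9 °C: 16.7, 7.2, 0.0, 0.0, 6.0, 3.9.
Cumulative: 16.7, 23.9, 23.9, 23.9, 29.9, 33.8.
The total first reaches 26 DD on day 5.

day 5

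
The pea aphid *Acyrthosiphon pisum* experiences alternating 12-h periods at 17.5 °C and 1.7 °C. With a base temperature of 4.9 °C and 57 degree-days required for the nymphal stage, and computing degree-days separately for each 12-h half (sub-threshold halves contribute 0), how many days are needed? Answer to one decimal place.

9.0 days

Day half: max(0, 17.5 − 4.9) × 0.5 = 12.6 × 0.5 = 6.30 DD.
Night half: max(0, 1.7 − 4.9) × 0.5 = 0.0 × 0.5 = 0.00 DD.
Per 24 h: 6.30 DD/day.
Duration = 57 / 6.30 = 9.048 ≈ 9.0 days.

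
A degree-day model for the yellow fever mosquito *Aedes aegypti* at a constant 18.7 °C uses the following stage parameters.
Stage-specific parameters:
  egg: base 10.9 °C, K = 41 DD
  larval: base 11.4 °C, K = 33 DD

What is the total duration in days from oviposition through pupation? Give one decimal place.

9.8 days

egg: 41 / (18.7 − 10.9) = 41 / 7.8 = 5.256 d.
larval: 33 / (18.7 − 11.4) = 33 / 7.3 = 4.521 d.
Sum = 9.777 ≈ 9.8 days.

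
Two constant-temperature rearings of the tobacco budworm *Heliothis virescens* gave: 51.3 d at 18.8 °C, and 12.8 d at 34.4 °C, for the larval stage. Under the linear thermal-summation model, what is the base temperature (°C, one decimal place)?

13.6 °C

Linear rate model ⇒ the product D·(T − T_b) is constant across temperatures.
51.3·(18.8 − T_b) = 12.8·(34.4 − T_b)
T_b = (51.3·18.8 − 12.8·34.4) / (51.3 − 12.8) = 524.12 / 38.5 = 13.614 °C ≈ 13.6 °C.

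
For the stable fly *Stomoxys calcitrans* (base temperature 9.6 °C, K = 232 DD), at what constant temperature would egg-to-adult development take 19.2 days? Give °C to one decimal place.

21.7 °C

Required daily accumulation = 232 / 19.2 = 12.083 DD/day.
T = T_base + 12.083 = 9.6 + 12.083 = 21.683 ≈ 21.7 °C.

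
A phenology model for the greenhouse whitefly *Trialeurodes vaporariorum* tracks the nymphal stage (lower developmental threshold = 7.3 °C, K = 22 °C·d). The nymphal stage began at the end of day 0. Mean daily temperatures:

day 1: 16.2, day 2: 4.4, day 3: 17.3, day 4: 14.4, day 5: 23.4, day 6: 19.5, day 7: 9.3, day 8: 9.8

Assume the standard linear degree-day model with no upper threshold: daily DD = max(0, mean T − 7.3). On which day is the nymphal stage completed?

day 4

Daily DD above 7.3 °C: 8.9, 0.0, 10.0, 7.1, 16.1, 12.2, 2.0, 2.5.
Cumulative: 8.9, 8.9, 18.9, 26.0, 42.1, 54.3, 56.3, 58.8.
The total first reaches 22 DD on day 4.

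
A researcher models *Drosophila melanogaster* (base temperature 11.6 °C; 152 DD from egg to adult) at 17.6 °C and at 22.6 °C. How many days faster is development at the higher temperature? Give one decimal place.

At 17.6 °C: 152 / (17.6 − 11.6) = 152 / 6.0 = 25.333 d.
At 22.6 °C: 152 / (22.6 − 11.6) = 152 / 11.0 = 13.818 d.
Difference = |25.333 − 13.818| = 11.515 ≈ 11.5 days.

11.5 days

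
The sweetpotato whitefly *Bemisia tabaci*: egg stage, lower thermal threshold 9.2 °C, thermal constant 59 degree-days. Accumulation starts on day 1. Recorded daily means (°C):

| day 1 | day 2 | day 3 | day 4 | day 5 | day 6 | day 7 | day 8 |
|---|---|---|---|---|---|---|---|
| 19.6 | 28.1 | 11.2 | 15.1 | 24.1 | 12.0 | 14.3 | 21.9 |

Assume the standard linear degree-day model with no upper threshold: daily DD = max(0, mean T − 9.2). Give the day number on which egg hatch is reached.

day 7

Daily DD above 9.2 °C: 10.4, 18.9, 2.0, 5.9, 14.9, 2.8, 5.1, 12.7.
Cumulative: 10.4, 29.3, 31.3, 37.2, 52.1, 54.9, 60.0, 72.7.
The total first reaches 59 DD on day 7.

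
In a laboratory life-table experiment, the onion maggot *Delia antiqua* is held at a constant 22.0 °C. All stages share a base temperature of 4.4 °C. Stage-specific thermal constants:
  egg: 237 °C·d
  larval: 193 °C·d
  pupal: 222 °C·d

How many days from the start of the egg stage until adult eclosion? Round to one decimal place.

37.0 days

Daily accumulation at 22.0 °C = 22.0 − 4.4 = 17.6 DD/day.
Total K = 237 + 193 + 222 = 652 DD.
Total duration = 652 / 17.6 = 37.045 ≈ 37.0 days.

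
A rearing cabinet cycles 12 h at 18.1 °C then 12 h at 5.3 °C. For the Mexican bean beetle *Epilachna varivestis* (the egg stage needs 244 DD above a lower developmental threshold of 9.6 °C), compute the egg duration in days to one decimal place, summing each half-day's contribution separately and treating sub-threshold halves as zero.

57.4 days

Day half: max(0, 18.1 − 9.6) × 0.5 = 8.5 × 0.5 = 4.25 DD.
Night half: max(0, 5.3 − 9.6) × 0.5 = 0.0 × 0.5 = 0.00 DD.
Per 24 h: 4.25 DD/day.
Duration = 244 / 4.25 = 57.412 ≈ 57.4 days.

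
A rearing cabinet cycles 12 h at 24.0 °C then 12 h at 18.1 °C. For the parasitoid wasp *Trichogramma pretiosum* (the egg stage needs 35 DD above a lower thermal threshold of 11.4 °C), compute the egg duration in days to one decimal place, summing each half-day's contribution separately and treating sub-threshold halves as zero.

3.6 days

Day half: max(0, 24.0 − 11.4) × 0.5 = 12.6 × 0.5 = 6.30 DD.
Night half: max(0, 18.1 − 11.4) × 0.5 = 6.7 × 0.5 = 3.35 DD.
Per 24 h: 9.65 DD/day.
Duration = 35 / 9.65 = 3.627 ≈ 3.6 days.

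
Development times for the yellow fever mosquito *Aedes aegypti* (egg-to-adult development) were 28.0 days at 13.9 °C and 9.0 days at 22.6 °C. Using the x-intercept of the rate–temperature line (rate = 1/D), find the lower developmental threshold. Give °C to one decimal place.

9.8 °C

Equal thermal constants: D₁(T₁ − T_b) = D₂(T₂ − T_b).
28.0·(13.9 − T_b) = 9.0·(22.6 − T_b)
T_b = (28.0·13.9 − 9.0·22.6) / (28.0 − 9.0) = 185.80 / 19.0 = 9.779 °C ≈ 9.8 °C.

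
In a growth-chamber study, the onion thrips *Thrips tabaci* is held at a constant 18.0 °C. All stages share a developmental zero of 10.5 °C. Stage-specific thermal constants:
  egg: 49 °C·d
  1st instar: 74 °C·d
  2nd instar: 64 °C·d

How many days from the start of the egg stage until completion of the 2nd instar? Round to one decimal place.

Daily accumulation at 18.0 °C = 18.0 − 10.5 = 7.5 DD/day.
Total K = 49 + 74 + 64 = 187 DD.
Total duration = 187 / 7.5 = 24.933 ≈ 24.9 days.

24.9 days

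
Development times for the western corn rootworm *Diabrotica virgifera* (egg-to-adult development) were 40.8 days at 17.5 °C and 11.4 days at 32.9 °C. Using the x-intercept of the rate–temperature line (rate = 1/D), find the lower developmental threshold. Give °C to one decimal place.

Linear rate model ⇒ the product D·(T − T_b) is constant across temperatures.
40.8·(17.5 − T_b) = 11.4·(32.9 − T_b)
T_b = (40.8·17.5 − 11.4·32.9) / (40.8 − 11.4) = 338.94 / 29.4 = 11.529 °C ≈ 11.5 °C.

11.5 °C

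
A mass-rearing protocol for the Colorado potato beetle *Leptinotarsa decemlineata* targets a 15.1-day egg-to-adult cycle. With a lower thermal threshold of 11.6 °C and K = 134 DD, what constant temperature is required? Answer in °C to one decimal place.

Required daily accumulation = 134 / 15.1 = 8.874 DD/day.
T = T_base + 8.874 = 11.6 + 8.874 = 20.474 ≈ 20.5 °C.

20.5 °C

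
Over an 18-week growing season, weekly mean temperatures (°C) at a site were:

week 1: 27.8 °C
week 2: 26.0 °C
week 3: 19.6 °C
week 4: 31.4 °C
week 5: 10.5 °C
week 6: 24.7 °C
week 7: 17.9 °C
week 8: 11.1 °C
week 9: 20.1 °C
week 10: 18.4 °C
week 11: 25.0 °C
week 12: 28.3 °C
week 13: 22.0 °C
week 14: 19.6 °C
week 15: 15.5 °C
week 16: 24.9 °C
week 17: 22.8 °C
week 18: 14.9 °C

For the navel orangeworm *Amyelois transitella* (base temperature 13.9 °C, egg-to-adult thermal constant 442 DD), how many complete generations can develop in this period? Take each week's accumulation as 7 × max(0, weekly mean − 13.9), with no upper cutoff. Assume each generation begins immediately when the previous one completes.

2 generations

Weekly DD (7 × max(0, T̄ − 13.9)): 97.3, 84.7, 39.9, 122.5, 0.0, 75.6, 28.0, 0.0, 43.4, 31.5, 77.7, 100.8, 56.7, 39.9, 11.2, 77.0, 62.3, 7.0.
Season total = 955.5 DD.
Complete generations = ⌊955.5 / 442⌋ = 2.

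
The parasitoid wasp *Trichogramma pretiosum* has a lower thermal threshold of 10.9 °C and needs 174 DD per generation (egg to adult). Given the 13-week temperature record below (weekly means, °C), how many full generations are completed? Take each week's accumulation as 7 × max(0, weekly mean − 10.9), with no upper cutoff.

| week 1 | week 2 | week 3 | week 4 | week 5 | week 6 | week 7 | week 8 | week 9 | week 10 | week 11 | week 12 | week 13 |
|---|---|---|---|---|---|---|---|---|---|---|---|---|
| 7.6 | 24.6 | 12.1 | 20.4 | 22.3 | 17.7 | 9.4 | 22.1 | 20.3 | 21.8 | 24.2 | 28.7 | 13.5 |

4 generations

Weekly DD (7 × max(0, T̄ − 10.9)): 0.0, 95.9, 8.4, 66.5, 79.8, 47.6, 0.0, 78.4, 65.8, 76.3, 93.1, 124.6, 18.2.
Season total = 754.6 DD.
Complete generations = ⌊754.6 / 174⌋ = 4.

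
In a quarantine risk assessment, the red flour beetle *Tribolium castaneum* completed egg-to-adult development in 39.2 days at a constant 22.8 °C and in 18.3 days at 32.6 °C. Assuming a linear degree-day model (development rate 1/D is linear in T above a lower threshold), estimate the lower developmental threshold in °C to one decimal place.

Linear rate model ⇒ the product D·(T − T_b) is constant across temperatures.
39.2·(22.8 − T_b) = 18.3·(32.6 − T_b)
T_b = (39.2·22.8 − 18.3·32.6) / (39.2 − 18.3) = 297.18 / 20.9 = 14.219 °C ≈ 14.2 °C.

14.2 °C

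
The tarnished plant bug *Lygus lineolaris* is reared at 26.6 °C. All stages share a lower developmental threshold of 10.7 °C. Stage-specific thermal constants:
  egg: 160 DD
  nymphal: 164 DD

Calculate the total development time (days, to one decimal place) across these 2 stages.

20.4 days

Daily accumulation at 26.6 °C = 26.6 − 10.7 = 15.9 DD/day.
Total K = 160 + 164 = 324 DD.
Total duration = 324 / 15.9 = 20.377 ≈ 20.4 days.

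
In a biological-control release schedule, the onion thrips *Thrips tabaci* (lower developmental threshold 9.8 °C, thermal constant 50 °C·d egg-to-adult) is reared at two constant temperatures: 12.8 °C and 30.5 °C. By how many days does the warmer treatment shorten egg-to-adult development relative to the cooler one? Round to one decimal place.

At 12.8 °C: 50 / (12.8 − 9.8) = 50 / 3.0 = 16.667 d.
At 30.5 °C: 50 / (30.5 − 9.8) = 50 / 20.7 = 2.415 d.
Difference = |16.667 − 2.415| = 14.251 ≈ 14.3 days.

14.3 days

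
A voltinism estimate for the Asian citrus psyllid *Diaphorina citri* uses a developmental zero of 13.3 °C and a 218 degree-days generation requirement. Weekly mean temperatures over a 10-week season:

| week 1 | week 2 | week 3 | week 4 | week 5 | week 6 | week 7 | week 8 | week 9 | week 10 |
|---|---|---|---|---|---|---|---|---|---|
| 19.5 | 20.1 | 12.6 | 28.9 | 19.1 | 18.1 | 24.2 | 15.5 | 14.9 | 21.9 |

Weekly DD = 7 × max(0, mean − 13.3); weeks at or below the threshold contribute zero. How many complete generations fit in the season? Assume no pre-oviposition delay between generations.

2 generations

Weekly DD (7 × max(0, T̄ − 13.3)): 43.4, 47.6, 0.0, 109.2, 40.6, 33.6, 76.3, 15.4, 11.2, 60.2.
Season total = 437.5 DD.
Complete generations = ⌊437.5 / 218⌋ = 2.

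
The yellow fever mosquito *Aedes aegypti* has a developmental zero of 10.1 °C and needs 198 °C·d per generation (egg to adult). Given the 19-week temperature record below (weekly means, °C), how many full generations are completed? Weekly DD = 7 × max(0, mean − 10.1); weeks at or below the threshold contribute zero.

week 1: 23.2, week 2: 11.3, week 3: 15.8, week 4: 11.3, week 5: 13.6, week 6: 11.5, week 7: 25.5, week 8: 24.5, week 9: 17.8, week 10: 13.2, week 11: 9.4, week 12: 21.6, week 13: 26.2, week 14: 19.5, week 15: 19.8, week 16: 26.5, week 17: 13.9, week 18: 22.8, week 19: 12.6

Weekly DD (7 × max(0, T̄ − 10.1)): 91.7, 8.4, 39.9, 8.4, 24.5, 9.8, 107.8, 100.8, 53.9, 21.7, 0.0, 80.5, 112.7, 65.8, 67.9, 114.8, 26.6, 88.9, 17.5.
Season total = 1041.6 DD.
Complete generations = ⌊1041.6 / 198⌋ = 5.

5 generations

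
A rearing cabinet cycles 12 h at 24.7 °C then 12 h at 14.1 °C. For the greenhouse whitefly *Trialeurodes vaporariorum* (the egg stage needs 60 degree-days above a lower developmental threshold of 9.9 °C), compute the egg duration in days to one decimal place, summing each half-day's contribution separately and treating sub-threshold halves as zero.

Day half: max(0, 24.7 − 9.9) × 0.5 = 14.8 × 0.5 = 7.40 DD.
Night half: max(0, 14.1 − 9.9) × 0.5 = 4.2 × 0.5 = 2.10 DD.
Per 24 h: 9.50 DD/day.
Duration = 60 / 9.50 = 6.316 ≈ 6.3 days.

6.3 days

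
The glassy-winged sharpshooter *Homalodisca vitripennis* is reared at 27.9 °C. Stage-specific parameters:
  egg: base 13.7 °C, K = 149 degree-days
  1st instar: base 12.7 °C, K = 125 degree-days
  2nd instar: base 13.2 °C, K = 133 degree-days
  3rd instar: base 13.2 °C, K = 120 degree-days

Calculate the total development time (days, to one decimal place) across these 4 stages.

egg: 149 / (27.9 − 13.7) = 149 / 14.2 = 10.493 d.
1st instar: 125 / (27.9 − 12.7) = 125 / 15.2 = 8.224 d.
2nd instar: 133 / (27.9 − 13.2) = 133 / 14.7 = 9.048 d.
3rd instar: 120 / (27.9 − 13.2) = 120 / 14.7 = 8.163 d.
Sum = 35.928 ≈ 35.9 days.

35.9 days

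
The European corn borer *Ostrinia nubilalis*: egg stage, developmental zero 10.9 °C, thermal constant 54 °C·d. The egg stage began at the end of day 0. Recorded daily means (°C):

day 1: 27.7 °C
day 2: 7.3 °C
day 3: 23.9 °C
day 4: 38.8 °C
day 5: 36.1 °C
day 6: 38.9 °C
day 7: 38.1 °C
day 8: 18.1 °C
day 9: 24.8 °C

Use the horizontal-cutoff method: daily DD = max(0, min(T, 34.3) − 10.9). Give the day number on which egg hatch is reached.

Daily DD above 10.9 °C (capped at 23.4): 16.8, 0.0, 13.0, 23.4, 23.4, 23.4, 23.4, 7.2, 13.9.
Cumulative: 16.8, 16.8, 29.8, 53.2, 76.6, 100.0, 123.4, 130.6, 144.5.
The total first reaches 54 DD on day 5.

day 5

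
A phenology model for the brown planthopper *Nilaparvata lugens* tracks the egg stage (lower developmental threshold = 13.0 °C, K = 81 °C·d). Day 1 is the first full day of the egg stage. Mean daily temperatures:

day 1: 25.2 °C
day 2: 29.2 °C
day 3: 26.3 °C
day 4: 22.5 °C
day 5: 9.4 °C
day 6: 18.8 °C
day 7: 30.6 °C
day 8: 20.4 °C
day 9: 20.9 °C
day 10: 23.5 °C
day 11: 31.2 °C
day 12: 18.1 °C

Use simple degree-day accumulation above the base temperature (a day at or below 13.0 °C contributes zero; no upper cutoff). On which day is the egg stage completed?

Daily DD above 13.0 °C: 12.2, 16.2, 13.3, 9.5, 0.0, 5.8, 17.6, 7.4, 7.9, 10.5, 18.2, 5.1.
Cumulative: 12.2, 28.4, 41.7, 51.2, 51.2, 57.0, 74.6, 82.0, 89.9, 100.4, 118.6, 123.7.
The total first reaches 81 DD on day 8.

day 8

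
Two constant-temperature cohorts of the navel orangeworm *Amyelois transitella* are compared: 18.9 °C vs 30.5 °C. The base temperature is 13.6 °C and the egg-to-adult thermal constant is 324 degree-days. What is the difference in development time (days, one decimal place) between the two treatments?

At 18.9 °C: 324 / (18.9 − 13.6) = 324 / 5.3 = 61.132 d.
At 30.5 °C: 324 / (30.5 − 13.6) = 324 / 16.9 = 19.172 d.
Difference = |61.132 − 19.172| = 41.960 ≈ 42.0 days.

42.0 days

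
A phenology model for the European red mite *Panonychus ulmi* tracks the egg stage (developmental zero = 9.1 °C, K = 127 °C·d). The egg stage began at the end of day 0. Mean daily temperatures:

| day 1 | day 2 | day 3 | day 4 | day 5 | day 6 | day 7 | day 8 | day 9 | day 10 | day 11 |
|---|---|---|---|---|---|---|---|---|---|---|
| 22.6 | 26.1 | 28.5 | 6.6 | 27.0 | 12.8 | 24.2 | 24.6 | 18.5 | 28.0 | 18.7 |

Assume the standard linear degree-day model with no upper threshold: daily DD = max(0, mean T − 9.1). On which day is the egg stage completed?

Daily DD above 9.1 °C: 13.5, 17.0, 19.4, 0.0, 17.9, 3.7, 15.1, 15.5, 9.4, 18.9, 9.6.
Cumulative: 13.5, 30.5, 49.9, 49.9, 67.8, 71.5, 86.6, 102.1, 111.5, 130.4, 140.0.
The total first reaches 127 DD on day 10.

day 10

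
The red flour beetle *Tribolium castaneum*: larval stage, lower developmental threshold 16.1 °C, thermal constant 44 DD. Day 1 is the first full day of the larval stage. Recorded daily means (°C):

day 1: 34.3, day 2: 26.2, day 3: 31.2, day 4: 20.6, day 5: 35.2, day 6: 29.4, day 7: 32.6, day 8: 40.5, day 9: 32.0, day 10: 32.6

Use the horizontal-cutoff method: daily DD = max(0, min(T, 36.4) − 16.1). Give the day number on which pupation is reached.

Daily DD above 16.1 °C (capped at 20.3): 18.2, 10.1, 15.1, 4.5, 19.1, 13.3, 16.5, 20.3, 15.9, 16.5.
Cumulative: 18.2, 28.3, 43.4, 47.9, 67.0, 80.3, 96.8, 117.1, 133.0, 149.5.
The total first reaches 44 DD on day 4.

day 4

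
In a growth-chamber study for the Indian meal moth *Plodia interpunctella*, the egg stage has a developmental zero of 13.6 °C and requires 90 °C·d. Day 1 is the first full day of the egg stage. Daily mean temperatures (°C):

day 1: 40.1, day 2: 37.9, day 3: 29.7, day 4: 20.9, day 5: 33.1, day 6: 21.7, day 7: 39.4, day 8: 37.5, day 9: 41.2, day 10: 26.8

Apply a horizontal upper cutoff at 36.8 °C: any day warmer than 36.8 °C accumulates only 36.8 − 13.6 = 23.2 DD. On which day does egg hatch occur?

Daily DD above 13.6 °C (capped at 23.2): 23.2, 23.2, 16.1, 7.3, 19.5, 8.1, 23.2, 23.2, 23.2, 13.2.
Cumulative: 23.2, 46.4, 62.5, 69.8, 89.3, 97.4, 120.6, 143.8, 167.0, 180.2.
The total first reaches 90 DD on day 6.

day 6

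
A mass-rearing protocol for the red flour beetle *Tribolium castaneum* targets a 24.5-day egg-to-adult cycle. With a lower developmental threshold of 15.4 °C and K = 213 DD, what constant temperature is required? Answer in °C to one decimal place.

24.1 °C

Required daily accumulation = 213 / 24.5 = 8.694 DD/day.
T = T_base + 8.694 = 15.4 + 8.694 = 24.094 ≈ 24.1 °C.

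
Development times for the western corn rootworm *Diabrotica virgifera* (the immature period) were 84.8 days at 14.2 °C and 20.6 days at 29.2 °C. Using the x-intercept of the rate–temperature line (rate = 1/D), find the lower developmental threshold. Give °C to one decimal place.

9.4 °C

Linear rate model ⇒ the product D·(T − T_b) is constant across temperatures.
84.8·(14.2 − T_b) = 20.6·(29.2 − T_b)
T_b = (84.8·14.2 − 20.6·29.2) / (84.8 − 20.6) = 602.64 / 64.2 = 9.387 °C ≈ 9.4 °C.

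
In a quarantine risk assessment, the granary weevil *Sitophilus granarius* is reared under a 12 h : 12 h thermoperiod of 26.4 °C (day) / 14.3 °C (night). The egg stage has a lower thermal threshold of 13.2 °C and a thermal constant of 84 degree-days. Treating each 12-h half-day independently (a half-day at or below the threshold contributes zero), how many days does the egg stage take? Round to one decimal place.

Day half: max(0, 26.4 − 13.2) × 0.5 = 13.2 × 0.5 = 6.60 DD.
Night half: max(0, 14.3 − 13.2) × 0.5 = 1.1 × 0.5 = 0.55 DD.
Per 24 h: 7.15 DD/day.
Duration = 84 / 7.15 = 11.748 ≈ 11.7 days.

11.7 days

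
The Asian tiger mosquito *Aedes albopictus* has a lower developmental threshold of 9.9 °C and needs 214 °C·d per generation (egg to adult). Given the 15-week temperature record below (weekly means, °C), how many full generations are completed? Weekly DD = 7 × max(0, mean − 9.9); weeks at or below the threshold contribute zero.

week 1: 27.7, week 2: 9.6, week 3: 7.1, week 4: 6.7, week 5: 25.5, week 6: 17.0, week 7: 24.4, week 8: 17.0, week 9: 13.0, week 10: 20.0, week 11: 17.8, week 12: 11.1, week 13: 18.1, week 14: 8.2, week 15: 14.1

Weekly DD (7 × max(0, T̄ − 9.9)): 124.6, 0.0, 0.0, 0.0, 109.2, 49.7, 101.5, 49.7, 21.7, 70.7, 55.3, 8.4, 57.4, 0.0, 29.4.
Season total = 677.6 DD.
Complete generations = ⌊677.6 / 214⌋ = 3.

3 generations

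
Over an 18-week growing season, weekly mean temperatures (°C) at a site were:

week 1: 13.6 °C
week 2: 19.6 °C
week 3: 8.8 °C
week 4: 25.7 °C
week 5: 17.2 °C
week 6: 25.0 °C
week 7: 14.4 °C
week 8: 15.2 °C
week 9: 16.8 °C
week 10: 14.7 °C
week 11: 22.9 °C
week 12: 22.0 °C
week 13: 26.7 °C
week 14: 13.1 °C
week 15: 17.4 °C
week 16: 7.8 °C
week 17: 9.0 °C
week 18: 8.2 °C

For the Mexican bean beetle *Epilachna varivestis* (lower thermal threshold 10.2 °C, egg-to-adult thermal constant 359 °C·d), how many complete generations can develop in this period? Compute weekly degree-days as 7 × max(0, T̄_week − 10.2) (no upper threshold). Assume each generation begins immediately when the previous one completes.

2 generations

Weekly DD (7 × max(0, T̄ − 10.2)): 23.8, 65.8, 0.0, 108.5, 49.0, 103.6, 29.4, 35.0, 46.2, 31.5, 88.9, 82.6, 115.5, 20.3, 50.4, 0.0, 0.0, 0.0.
Season total = 850.5 DD.
Complete generations = ⌊850.5 / 359⌋ = 2.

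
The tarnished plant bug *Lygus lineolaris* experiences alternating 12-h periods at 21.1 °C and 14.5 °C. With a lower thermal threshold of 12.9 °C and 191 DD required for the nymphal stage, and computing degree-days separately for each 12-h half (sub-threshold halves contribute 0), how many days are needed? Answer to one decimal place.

39.0 days

Day half: max(0, 21.1 − 12.9) × 0.5 = 8.2 × 0.5 = 4.10 DD.
Night half: max(0, 14.5 − 12.9) × 0.5 = 1.6 × 0.5 = 0.80 DD.
Per 24 h: 4.90 DD/day.
Duration = 191 / 4.90 = 38.980 ≈ 39.0 days.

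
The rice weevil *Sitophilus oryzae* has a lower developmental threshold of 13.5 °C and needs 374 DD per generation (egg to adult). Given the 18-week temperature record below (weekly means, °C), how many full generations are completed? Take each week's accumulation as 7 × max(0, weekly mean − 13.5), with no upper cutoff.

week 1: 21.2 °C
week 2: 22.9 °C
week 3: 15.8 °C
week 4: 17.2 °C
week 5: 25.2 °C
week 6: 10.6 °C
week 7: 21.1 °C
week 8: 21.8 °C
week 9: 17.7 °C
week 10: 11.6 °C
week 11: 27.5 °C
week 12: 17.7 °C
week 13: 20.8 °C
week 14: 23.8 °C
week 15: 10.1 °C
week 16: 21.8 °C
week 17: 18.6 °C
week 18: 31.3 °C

Weekly DD (7 × max(0, T̄ − 13.5)): 53.9, 65.8, 16.1, 25.9, 81.9, 0.0, 53.2, 58.1, 29.4, 0.0, 98.0, 29.4, 51.1, 72.1, 0.0, 58.1, 35.7, 124.6.
Season total = 853.3 DD.
Complete generations = ⌊853.3 / 374⌋ = 2.

2 generations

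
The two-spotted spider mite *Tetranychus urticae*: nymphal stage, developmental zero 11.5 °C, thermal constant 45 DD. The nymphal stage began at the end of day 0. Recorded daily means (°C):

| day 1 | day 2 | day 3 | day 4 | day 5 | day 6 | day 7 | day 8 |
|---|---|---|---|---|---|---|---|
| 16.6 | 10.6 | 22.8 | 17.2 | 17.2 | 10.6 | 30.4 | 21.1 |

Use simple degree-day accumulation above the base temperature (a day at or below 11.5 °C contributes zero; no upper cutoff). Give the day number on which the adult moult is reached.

day 7

Daily DD above 11.5 °C: 5.1, 0.0, 11.3, 5.7, 5.7, 0.0, 18.9, 9.6.
Cumulative: 5.1, 5.1, 16.4, 22.1, 27.8, 27.8, 46.7, 56.3.
The total first reaches 45 DD on day 7.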